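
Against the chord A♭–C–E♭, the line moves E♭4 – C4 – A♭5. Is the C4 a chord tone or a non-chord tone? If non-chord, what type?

Ab major triad contains A♭, C, E♭; C is the third, so it is a chord tone.

Chord tone (the third of Ab major triad).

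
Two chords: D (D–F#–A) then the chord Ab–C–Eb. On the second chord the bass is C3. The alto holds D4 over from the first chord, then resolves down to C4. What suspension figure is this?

9–8 suspension.

At the second chord the bass is C3. The suspended D4 lies a ninth above the bass; after resolving down by step to C4, the interval above the bass becomes an octave.
Suspension figures are named by those two intervals: 9–8.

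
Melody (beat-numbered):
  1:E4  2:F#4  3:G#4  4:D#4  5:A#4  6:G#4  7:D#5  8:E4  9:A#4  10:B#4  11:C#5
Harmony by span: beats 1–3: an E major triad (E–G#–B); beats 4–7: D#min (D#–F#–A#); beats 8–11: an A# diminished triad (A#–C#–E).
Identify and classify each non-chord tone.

F#4 (beat 2) — passing tone; G#4 (beat 6) — escape tone; B#4 (beat 10) — passing tone.

The harmony at that moment is E major triad (E, G#, B); F#4 is not a chord tone.
It is approached by step up from E4 and left by step up to G#4.
Step in, step out in the same direction — a passing tone.
The harmony at that moment is D# minor triad (D#, F#, A#); G#4 is not a chord tone.
It is approached by step down from A#4 and left by leap up to D#5.
Step in, leap out — an escape tone.
The harmony at that moment is A# diminished triad (A#, C#, E); B#4 is not a chord tone.
It is approached by step up from A#4 and left by step up to C#5.
Step in, step out in the same direction — a passing tone.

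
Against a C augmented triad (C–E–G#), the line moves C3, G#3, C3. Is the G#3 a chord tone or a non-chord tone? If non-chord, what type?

C augmented triad contains C, E, G#; G# is the fifth, so it is a chord tone.

Chord tone (the fifth of C augmented triad).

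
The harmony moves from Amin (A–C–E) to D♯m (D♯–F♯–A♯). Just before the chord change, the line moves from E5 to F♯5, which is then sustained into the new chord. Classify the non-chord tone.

The harmony at that moment is A minor triad (A, C, E); F♯5 is not a chord tone.
It is approached by step up from E5 and then sustained as the same pitch into the next harmony.
Arriving early and becoming a chord tone when the harmony changes — an anticipation.

F♯5 is an anticipation.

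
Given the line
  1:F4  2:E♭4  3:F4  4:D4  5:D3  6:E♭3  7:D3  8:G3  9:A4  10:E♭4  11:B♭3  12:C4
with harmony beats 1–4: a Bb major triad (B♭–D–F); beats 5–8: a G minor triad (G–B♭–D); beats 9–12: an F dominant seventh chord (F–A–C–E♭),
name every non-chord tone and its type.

The harmony at that moment is B♭ major triad (B♭, D, F); E♭4 is not a chord tone.
It is approached by step down from F4 and left by step up to F4.
Step away and step back to the same note — a neighbor tone (lower neighbor).
The harmony at that moment is G minor triad (G, B♭, D); E♭3 is not a chord tone.
It is approached by step up from D3 and left by step down to D3.
Step away and step back to the same note — a neighbor tone (upper neighbor).
The harmony at that moment is F dominant seventh chord (F, A, C, E♭); B♭3 is not a chord tone.
It is approached by leap down from E♭4 and left by step up to C4.
Leap in, step out — an appoggiatura.

E♭4 (beat 2) — neighbor tone; E♭3 (beat 6) — neighbor tone; B♭3 (beat 11) — appoggiatura.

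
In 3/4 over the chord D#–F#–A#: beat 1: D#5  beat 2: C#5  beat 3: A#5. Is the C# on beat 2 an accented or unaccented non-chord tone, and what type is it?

Unaccented escape tone.

The harmony at that moment is D# minor triad (D#, F#, A#); C#5 is not a chord tone.
It is approached by step down from D#5 and left by leap up to A#5.
Step in, leap out — an escape tone.
It falls on a weak beat, so it is unaccented.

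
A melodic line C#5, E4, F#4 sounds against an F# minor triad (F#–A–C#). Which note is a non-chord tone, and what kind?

The harmony at that moment is F# minor triad (F#, A, C#); E4 is not a chord tone.
It is approached by leap down from C#5 and left by step up to F#4.
Leap in, step out — an appoggiatura.

E4 is an appoggiatura.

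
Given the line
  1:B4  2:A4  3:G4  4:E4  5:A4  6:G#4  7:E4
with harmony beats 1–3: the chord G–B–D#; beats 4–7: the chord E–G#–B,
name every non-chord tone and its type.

A4 (beat 2) — passing tone; A4 (beat 5) — appoggiatura.

The harmony at that moment is G augmented triad (G, B, D#); A4 is not a chord tone.
It is approached by step down from B4 and left by step down to G4.
Step in, step out in the same direction — a passing tone.
The harmony at that moment is E major triad (E, G#, B); A4 is not a chord tone.
It is approached by leap up from E4 and left by step down to G#4.
Leap in, step out — an appoggiatura.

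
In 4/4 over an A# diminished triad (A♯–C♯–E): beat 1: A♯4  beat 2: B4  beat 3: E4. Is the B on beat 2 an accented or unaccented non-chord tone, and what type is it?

The harmony at that moment is A♯ diminished triad (A♯, C♯, E); B4 is not a chord tone.
It is approached by step up from A♯4 and left by leap down to E4.
Step in, leap out — an escape tone.
It falls on a weak beat, so it is unaccented.

Unaccented escape tone.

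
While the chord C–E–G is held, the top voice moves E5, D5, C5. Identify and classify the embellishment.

The harmony at that moment is C major triad (C, E, G); D5 is not a chord tone.
It is approached by step down from E5 and left by step down to C5.
Step in, step out in the same direction — a passing tone.

D5 is a passing tone.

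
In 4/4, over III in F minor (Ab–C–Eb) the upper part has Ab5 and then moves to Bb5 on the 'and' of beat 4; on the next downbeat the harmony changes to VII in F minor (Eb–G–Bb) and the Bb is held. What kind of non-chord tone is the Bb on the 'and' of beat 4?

Anticipation.

The harmony at that moment is Ab major triad (Ab, C, Eb); Bb5 is not a chord tone.
It is approached by step up from Ab5 and then sustained as the same pitch into the next harmony.
Arriving early and becoming a chord tone when the harmony changes — an anticipation.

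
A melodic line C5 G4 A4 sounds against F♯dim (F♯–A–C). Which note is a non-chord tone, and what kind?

G4 is an appoggiatura.

The harmony at that moment is F♯ diminished triad (F♯, A, C); G4 is not a chord tone.
It is approached by leap down from C5 and left by step up to A4.
Leap in, step out — an appoggiatura.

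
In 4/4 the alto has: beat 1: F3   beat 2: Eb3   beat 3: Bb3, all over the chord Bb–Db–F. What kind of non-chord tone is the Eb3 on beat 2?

The harmony at that moment is Bb minor triad (Bb, Db, F); Eb3 is not a chord tone.
It is approached by step down from F3 and left by leap up to Bb3.
Step in, leap out, on a weak beat — an escape tone.

Escape tone.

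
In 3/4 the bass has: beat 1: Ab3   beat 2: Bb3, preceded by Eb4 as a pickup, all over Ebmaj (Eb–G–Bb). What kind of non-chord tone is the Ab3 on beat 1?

The harmony at that moment is Eb major triad (Eb, G, Bb); Ab3 is not a chord tone.
It is approached by leap down from Eb4 and left by step up to Bb3.
Leap in, step out, metrically accented — an appoggiatura.

Appoggiatura.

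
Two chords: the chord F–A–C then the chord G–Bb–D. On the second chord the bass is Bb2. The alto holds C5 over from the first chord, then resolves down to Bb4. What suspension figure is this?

9–8 suspension.

At the second chord the bass is Bb2. The suspended C5 lies a ninth above the bass; after resolving down by step to Bb4, the interval above the bass becomes an octave.
Suspension figures are named by those two intervals: 9–8.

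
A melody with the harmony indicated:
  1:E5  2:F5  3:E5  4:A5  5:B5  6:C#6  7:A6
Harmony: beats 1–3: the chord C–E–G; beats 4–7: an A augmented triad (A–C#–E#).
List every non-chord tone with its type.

F5 (beat 2) — neighbor tone; B5 (beat 5) — passing tone.

The harmony at that moment is C major triad (C, E, G); F5 is not a chord tone.
It is approached by step up from E5 and left by step down to E5.
Step away and step back to the same note — a neighbor tone (upper neighbor).
The harmony at that moment is A augmented triad (A, C#, E#); B5 is not a chord tone.
It is approached by step up from A5 and left by step up to C#6.
Step in, step out in the same direction — a passing tone.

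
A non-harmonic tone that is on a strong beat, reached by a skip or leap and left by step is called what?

Appoggiatura.

Approach: by leap. Departure: by step. Metric position: strong.
Leap in, step out, in a metrically strong position — an appoggiatura. (It is the mirror image of the escape tone, which steps in and leaps out from a weak position.)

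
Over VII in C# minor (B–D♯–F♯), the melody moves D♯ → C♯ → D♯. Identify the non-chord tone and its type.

The harmony at that moment is B major triad (B, D♯, F♯); C♯ is not a chord tone.
It is approached by step down from D♯ and left by step up to D♯.
Step away and step back to the same note — a neighbor tone (lower neighbor).

C♯ is a neighbor tone.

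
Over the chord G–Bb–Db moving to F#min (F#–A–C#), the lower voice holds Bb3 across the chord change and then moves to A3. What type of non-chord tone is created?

The harmony at that moment is F# minor triad (F#, A, C#); Bb3 is not a chord tone.
It is held over (the same pitch as the preceding Bb3) and left by step down to A3.
Held over from the previous chord and resolving down by step — a suspension.

Bb3 is a suspension.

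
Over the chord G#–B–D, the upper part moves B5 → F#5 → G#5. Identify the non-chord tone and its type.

The harmony at that moment is G# diminished triad (G#, B, D); F#5 is not a chord tone.
It is approached by leap down from B5 and left by step up to G#5.
Leap in, step out — an appoggiatura.

F#5 is an appoggiatura.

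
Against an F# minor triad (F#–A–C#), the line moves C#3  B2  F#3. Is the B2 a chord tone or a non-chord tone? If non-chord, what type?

The harmony at that moment is F# minor triad (F#, A, C#); B2 is not a chord tone.
It is approached by step down from C#3 and left by leap up to F#3.
Step in, leap out — an escape tone.

Non-chord tone — an escape tone.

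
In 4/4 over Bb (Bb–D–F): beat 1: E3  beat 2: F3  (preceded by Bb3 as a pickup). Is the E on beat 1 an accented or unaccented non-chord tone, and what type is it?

The harmony at that moment is Bb major triad (Bb, D, F); E3 is not a chord tone.
It is approached by leap down from Bb3 and left by step up to F3.
Leap in, step out — an appoggiatura.
It falls on the downbeat, so it is accented.

Accented appoggiatura.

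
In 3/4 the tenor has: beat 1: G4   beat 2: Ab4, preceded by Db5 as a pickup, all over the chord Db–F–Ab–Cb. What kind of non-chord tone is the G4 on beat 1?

The harmony at that moment is Db dominant seventh chord (Db, F, Ab, Cb); G4 is not a chord tone.
It is approached by leap down from Db5 and left by step up to Ab4.
Leap in, step out, metrically accented — an appoggiatura.

Appoggiatura.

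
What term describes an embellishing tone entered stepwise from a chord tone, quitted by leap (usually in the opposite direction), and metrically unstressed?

Approach: by step. Departure: by leap. Metric position: weak.
Step in, leap out, from a weak position — an escape tone (échappée). (It is the mirror image of the appoggiatura, which leaps in and steps out on a strong beat.)

Escape tone.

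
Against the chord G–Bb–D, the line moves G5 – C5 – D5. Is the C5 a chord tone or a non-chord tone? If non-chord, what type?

The harmony at that moment is G minor triad (G, Bb, D); C5 is not a chord tone.
It is approached by leap down from G5 and left by step up to D5.
Leap in, step out — an appoggiatura.

Non-chord tone — an appoggiatura.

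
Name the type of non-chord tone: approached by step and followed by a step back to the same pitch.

Approach: by step. Departure: by step in the opposite direction, back to the starting pitch.
Stepwise on both sides but reversing to return to the same chord tone — a neighbor tone. (Had it continued onward in the same direction it would be a passing tone instead.)

Neighbor tone.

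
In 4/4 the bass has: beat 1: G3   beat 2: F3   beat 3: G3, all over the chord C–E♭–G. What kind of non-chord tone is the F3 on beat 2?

The harmony at that moment is C minor triad (C, E♭, G); F3 is not a chord tone.
It is approached by step down from G3 and left by step up to G3.
Step away and step back to the same note — a neighbor tone (lower neighbor).

Lower neighbor tone.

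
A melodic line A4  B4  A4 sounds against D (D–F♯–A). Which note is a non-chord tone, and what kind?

B4 is a neighbor tone.

The harmony at that moment is D major triad (D, F♯, A); B4 is not a chord tone.
It is approached by step up from A4 and left by step down to A4.
Step away and step back to the same note — a neighbor tone (upper neighbor).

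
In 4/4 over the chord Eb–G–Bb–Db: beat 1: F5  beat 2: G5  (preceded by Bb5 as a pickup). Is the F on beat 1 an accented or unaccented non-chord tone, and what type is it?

The harmony at that moment is Eb dominant seventh chord (Eb, G, Bb, Db); F5 is not a chord tone.
It is approached by leap down from Bb5 and left by step up to G5.
Leap in, step out — an appoggiatura.
It falls on the downbeat, so it is accented.

Accented appoggiatura.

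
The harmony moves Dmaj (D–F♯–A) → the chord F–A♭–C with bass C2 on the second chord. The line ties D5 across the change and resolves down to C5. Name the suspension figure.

9–8 suspension.

At the second chord the bass is C2. The suspended D5 lies a ninth above the bass; after resolving down by step to C5, the interval above the bass becomes an octave.
Suspension figures are named by those two intervals: 9–8.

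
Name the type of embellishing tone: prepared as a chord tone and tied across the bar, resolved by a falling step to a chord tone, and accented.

Suspension.

Approach: by preparation — the pitch is first a chord tone, then held (tied or repeated) while the harmony changes under it. Departure: down by step. Metric position: strong.
A prepared dissonance that resolves downward by step — a suspension. (The same figure resolving upward would be a retardation.)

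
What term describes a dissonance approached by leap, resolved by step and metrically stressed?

Approach: by leap. Departure: by step. Metric position: strong.
Leap in, step out, in a metrically strong position — an appoggiatura. (It is the mirror image of the escape tone, which steps in and leaps out from a weak position.)

Appoggiatura.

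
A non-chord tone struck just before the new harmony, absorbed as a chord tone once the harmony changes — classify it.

Approach: ahead of the chord change (typically by step), so it is dissonant against the current harmony. Departure: none — the same pitch is restated or held and is a chord tone of the new harmony.
Dissonant first, consonant once the harmony catches up: the note simply arrives early — an anticipation. (The reverse timing, consonant first and dissonant after the change, would be a suspension or retardation.)

Anticipation.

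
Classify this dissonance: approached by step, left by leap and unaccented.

Escape tone.

Approach: by step. Departure: by leap. Metric position: weak.
Step in, leap out, from a weak position — an escape tone (échappée). (It is the mirror image of the appoggiatura, which leaps in and steps out on a strong beat.)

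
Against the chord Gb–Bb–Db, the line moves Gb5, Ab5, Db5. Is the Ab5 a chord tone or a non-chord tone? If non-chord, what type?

The harmony at that moment is Gb major triad (Gb, Bb, Db); Ab5 is not a chord tone.
It is approached by step up from Gb5 and left by leap down to Db5.
Step in, leap out — an escape tone.

Non-chord tone — an escape tone.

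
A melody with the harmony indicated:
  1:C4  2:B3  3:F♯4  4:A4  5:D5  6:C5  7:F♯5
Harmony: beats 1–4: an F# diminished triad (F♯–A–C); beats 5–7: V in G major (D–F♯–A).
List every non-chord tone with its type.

The harmony at that moment is F♯ diminished triad (F♯, A, C); B3 is not a chord tone.
It is approached by step down from C4 and left by leap up to F♯4.
Step in, leap out — an escape tone.
The harmony at that moment is D major triad (D, F♯, A); C5 is not a chord tone.
It is approached by step down from D5 and left by leap up to F♯5.
Step in, leap out — an escape tone.

B3 (beat 2) — escape tone; C5 (beat 6) — escape tone.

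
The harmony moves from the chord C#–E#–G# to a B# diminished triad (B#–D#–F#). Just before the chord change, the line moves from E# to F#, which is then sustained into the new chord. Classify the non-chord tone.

The harmony at that moment is C# major triad (C#, E#, G#); F# is not a chord tone.
It is approached by step up from E# and then sustained as the same pitch into the next harmony.
Arriving early and becoming a chord tone when the harmony changes — an anticipation.

F# is an anticipation.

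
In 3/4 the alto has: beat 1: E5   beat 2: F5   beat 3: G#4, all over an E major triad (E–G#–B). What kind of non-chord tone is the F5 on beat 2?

Escape tone.

The harmony at that moment is E major triad (E, G#, B); F5 is not a chord tone.
It is approached by step up from E5 and left by leap down to G#4.
Step in, leap out, on a weak beat — an escape tone.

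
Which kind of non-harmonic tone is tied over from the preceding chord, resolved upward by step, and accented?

Approach: by preparation — the pitch is first a chord tone, then held (tied or repeated) while the harmony changes under it. Departure: up by step. Metric position: strong.
A prepared dissonance that resolves upward by step — a retardation. (The same figure resolving downward would be a suspension.)

Retardation.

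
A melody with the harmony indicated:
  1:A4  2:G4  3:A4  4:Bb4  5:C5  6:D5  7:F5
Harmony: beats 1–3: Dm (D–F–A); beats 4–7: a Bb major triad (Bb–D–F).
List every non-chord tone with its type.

The harmony at that moment is D minor triad (D, F, A); G4 is not a chord tone.
It is approached by step down from A4 and left by step up to A4.
Step away and step back to the same note — a neighbor tone (lower neighbor).
The harmony at that moment is Bb major triad (Bb, D, F); C5 is not a chord tone.
It is approached by step up from Bb4 and left by step up to D5.
Step in, step out in the same direction — a passing tone.

G4 (beat 2) — neighbor tone; C5 (beat 5) — passing tone.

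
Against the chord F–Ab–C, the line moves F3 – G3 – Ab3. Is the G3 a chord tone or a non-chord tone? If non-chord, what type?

Non-chord tone — a passing tone.

The harmony at that moment is F minor triad (F, Ab, C); G3 is not a chord tone.
It is approached by step up from F3 and left by step up to Ab3.
Step in, step out in the same direction — a passing tone.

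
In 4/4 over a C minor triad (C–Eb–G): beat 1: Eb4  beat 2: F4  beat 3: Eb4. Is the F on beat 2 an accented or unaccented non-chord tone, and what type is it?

The harmony at that moment is C minor triad (C, Eb, G); F4 is not a chord tone.
It is approached by step up from Eb4 and left by step down to Eb4.
Step away and step back to the same note — a neighbor tone (upper neighbor).
It falls on a weak beat, so it is unaccented.

Unaccented neighbor tone.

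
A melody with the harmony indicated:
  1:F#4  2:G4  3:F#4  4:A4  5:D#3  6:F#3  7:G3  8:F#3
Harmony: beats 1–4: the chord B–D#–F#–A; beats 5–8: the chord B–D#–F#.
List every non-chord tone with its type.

The harmony at that moment is B dominant seventh chord (B, D#, F#, A); G4 is not a chord tone.
It is approached by step up from F#4 and left by step down to F#4.
Step away and step back to the same note — a neighbor tone (upper neighbor).
The harmony at that moment is B major triad (B, D#, F#); G3 is not a chord tone.
It is approached by step up from F#3 and left by step down to F#3.
Step away and step back to the same note — a neighbor tone (upper neighbor).

G4 (beat 2) — neighbor tone; G3 (beat 7) — neighbor tone.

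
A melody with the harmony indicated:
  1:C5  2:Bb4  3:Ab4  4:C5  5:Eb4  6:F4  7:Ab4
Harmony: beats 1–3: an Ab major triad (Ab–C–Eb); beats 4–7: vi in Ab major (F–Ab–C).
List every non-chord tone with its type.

Bb4 (beat 2) — passing tone; Eb4 (beat 5) — appoggiatura.

The harmony at that moment is Ab major triad (Ab, C, Eb); Bb4 is not a chord tone.
It is approached by step down from C5 and left by step down to Ab4.
Step in, step out in the same direction — a passing tone.
The harmony at that moment is F minor triad (F, Ab, C); Eb4 is not a chord tone.
It is approached by leap down from C5 and left by step up to F4.
Leap in, step out — an appoggiatura.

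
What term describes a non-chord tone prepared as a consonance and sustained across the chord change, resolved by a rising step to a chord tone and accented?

Approach: by preparation — the pitch is first a chord tone, then held (tied or repeated) while the harmony changes under it. Departure: up by step. Metric position: strong.
A prepared dissonance that resolves upward by step — a retardation. (The same figure resolving downward would be a suspension.)

Retardation.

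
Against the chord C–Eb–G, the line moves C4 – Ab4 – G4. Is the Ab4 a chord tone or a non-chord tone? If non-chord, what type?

Non-chord tone — an appoggiatura.

The harmony at that moment is C minor triad (C, Eb, G); Ab4 is not a chord tone.
It is approached by leap up from C4 and left by step down to G4.
Leap in, step out — an appoggiatura.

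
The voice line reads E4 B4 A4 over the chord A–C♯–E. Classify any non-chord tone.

B4 is an appoggiatura.

The harmony at that moment is A major triad (A, C♯, E); B4 is not a chord tone.
It is approached by leap up from E4 and left by step down to A4.
Leap in, step out — an appoggiatura.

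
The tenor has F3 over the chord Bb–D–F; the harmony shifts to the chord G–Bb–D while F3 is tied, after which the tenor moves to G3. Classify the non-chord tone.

F3 is a retardation.

The harmony at that moment is G minor triad (G, Bb, D); F3 is not a chord tone.
It is held over (the same pitch as the preceding F3) and left by step up to G3.
Held over from the previous chord and resolving up by step — a retardation.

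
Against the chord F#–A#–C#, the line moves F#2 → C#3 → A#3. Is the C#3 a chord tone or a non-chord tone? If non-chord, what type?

F# major triad contains F#, A#, C#; C# is the fifth, so it is a chord tone.

Chord tone (the fifth of F# major triad).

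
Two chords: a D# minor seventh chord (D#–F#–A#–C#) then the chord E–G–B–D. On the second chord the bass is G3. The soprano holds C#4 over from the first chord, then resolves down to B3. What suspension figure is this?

At the second chord the bass is G3. The suspended C#4 lies a fourth above the bass; after resolving down by step to B3, the interval above the bass becomes a third.
Suspension figures are named by those two intervals: 4–3.

4–3 suspension.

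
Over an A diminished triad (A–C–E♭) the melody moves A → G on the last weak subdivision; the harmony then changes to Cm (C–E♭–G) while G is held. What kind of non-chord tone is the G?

The harmony at that moment is A diminished triad (A, C, E♭); G is not a chord tone.
It is approached by step down from A and then sustained as the same pitch into the next harmony.
Arriving early and becoming a chord tone when the harmony changes — an anticipation.

G is an anticipation.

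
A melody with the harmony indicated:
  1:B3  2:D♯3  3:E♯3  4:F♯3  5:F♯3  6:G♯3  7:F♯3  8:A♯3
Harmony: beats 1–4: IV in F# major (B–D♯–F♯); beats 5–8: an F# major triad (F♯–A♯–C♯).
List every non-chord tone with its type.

The harmony at that moment is B major triad (B, D♯, F♯); E♯3 is not a chord tone.
It is approached by step up from D♯3 and left by step up to F♯3.
Step in, step out in the same direction — a passing tone.
The harmony at that moment is F♯ major triad (F♯, A♯, C♯); G♯3 is not a chord tone.
It is approached by step up from F♯3 and left by step down to F♯3.
Step away and step back to the same note — a neighbor tone (upper neighbor).

E♯3 (beat 3) — passing tone; G♯3 (beat 6) — neighbor tone.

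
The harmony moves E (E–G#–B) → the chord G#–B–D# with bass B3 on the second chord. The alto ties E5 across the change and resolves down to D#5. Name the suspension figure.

At the second chord the bass is B3. The suspended E5 lies a fourth above the bass; after resolving down by step to D#5, the interval above the bass becomes a third.
Suspension figures are named by those two intervals: 4–3.

4–3 suspension.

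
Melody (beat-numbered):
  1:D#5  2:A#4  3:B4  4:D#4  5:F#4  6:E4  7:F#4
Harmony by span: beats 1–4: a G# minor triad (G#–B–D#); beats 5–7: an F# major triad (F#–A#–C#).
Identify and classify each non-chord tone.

A#4 (beat 2) — appoggiatura; E4 (beat 6) — neighbor tone.

The harmony at that moment is G# minor triad (G#, B, D#); A#4 is not a chord tone.
It is approached by leap down from D#5 and left by step up to B4.
Leap in, step out — an appoggiatura.
The harmony at that moment is F# major triad (F#, A#, C#); E4 is not a chord tone.
It is approached by step down from F#4 and left by step up to F#4.
Step away and step back to the same note — a neighbor tone (lower neighbor).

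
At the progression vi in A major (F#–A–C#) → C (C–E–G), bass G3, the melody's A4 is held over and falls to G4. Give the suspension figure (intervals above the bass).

At the second chord the bass is G3. The suspended A4 lies a ninth above the bass; after resolving down by step to G4, the interval above the bass becomes an octave.
Suspension figures are named by those two intervals: 9–8.

9–8 suspension.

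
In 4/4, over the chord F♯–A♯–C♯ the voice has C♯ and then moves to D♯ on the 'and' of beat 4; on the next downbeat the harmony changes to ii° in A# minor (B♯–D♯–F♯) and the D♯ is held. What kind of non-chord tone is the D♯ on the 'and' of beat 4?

Anticipation.

The harmony at that moment is F♯ major triad (F♯, A♯, C♯); D♯ is not a chord tone.
It is approached by step up from C♯ and then sustained as the same pitch into the next harmony.
Arriving early and becoming a chord tone when the harmony changes — an anticipation.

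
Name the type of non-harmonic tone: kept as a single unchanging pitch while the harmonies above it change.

Pedal tone.

Approach: none. Departure: none — a single pitch is sustained while the chords change around it, passing through harmonies that do not contain it.
No melodic motion at all; the dissonance is created entirely by the moving harmonies against the stationary note — a pedal tone (pedal point).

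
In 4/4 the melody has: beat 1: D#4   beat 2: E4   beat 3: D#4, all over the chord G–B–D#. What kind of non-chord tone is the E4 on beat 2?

The harmony at that moment is G augmented triad (G, B, D#); E4 is not a chord tone.
It is approached by step up from D#4 and left by step down to D#4.
Step away and step back to the same note — a neighbor tone (upper neighbor).

Upper neighbor tone.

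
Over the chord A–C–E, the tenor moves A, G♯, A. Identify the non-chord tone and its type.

G♯ is a neighbor tone.

The harmony at that moment is A minor triad (A, C, E); G♯ is not a chord tone.
It is approached by step down from A and left by step up to A.
Step away and step back to the same note — a neighbor tone (lower neighbor).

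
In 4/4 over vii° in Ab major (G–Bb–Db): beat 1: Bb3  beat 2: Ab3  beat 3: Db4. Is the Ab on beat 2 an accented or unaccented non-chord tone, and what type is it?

Unaccented escape tone.

The harmony at that moment is G diminished triad (G, Bb, Db); Ab3 is not a chord tone.
It is approached by step down from Bb3 and left by leap up to Db4.
Step in, leap out — an escape tone.
It falls on a weak beat, so it is unaccented.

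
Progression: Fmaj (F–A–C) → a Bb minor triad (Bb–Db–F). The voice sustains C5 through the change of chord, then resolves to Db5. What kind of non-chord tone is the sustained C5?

The harmony at that moment is Bb minor triad (Bb, Db, F); C5 is not a chord tone.
It is held over (the same pitch as the preceding C5) and left by step up to Db5.
Held over from the previous chord and resolving up by step — a retardation.

C5 is a retardation.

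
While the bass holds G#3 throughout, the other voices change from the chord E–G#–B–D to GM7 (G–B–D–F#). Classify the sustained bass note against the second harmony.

The harmony at that moment is G major seventh chord (G, B, D, F#); G#3 is not a chord tone.
It is held over (the same pitch as the preceding G#3) and then sustained as the same pitch into the next harmony.
Sustained through a change of harmony — a pedal tone.

Pedal tone (pedal point).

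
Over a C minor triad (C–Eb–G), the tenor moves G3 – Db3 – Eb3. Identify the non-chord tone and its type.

The harmony at that moment is C minor triad (C, Eb, G); Db3 is not a chord tone.
It is approached by leap down from G3 and left by step up to Eb3.
Leap in, step out — an appoggiatura.

Db3 is an appoggiatura.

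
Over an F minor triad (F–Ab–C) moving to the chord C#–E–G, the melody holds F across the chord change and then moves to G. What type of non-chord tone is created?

The harmony at that moment is C# diminished triad (C#, E, G); F is not a chord tone.
It is held over (the same pitch as the preceding F) and left by step up to G.
Held over from the previous chord and resolving up by step — a retardation.

F is a retardation.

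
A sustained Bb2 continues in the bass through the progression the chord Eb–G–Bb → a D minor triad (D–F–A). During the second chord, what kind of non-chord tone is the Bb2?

The harmony at that moment is D minor triad (D, F, A); Bb2 is not a chord tone.
It is held over (the same pitch as the preceding Bb2) and then sustained as the same pitch into the next harmony.
Sustained through a change of harmony — a pedal tone.

Pedal tone (pedal point).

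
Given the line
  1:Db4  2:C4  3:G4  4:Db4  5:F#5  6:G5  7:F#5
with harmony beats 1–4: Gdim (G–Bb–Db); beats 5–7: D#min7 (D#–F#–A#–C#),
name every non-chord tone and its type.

C4 (beat 2) — escape tone; G5 (beat 6) — neighbor tone.

The harmony at that moment is G diminished triad (G, Bb, Db); C4 is not a chord tone.
It is approached by step down from Db4 and left by leap up to G4.
Step in, leap out — an escape tone.
The harmony at that moment is D# minor seventh chord (D#, F#, A#, C#); G5 is not a chord tone.
It is approached by step up from F#5 and left by step down to F#5.
Step away and step back to the same note — a neighbor tone (upper neighbor).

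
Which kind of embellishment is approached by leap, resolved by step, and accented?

Approach: by leap. Departure: by step. Metric position: strong.
Leap in, step out, in a metrically strong position — an appoggiatura. (It is the mirror image of the escape tone, which steps in and leaps out from a weak position.)

Appoggiatura.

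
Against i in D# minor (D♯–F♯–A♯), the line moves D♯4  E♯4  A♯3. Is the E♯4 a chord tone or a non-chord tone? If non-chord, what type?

Non-chord tone — an escape tone.

The harmony at that moment is D♯ minor triad (D♯, F♯, A♯); E♯4 is not a chord tone.
It is approached by step up from D♯4 and left by leap down to A♯3.
Step in, leap out — an escape tone.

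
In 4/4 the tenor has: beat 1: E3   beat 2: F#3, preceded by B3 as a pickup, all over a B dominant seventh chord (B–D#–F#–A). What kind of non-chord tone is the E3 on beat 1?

The harmony at that moment is B dominant seventh chord (B, D#, F#, A); E3 is not a chord tone.
It is approached by leap down from B3 and left by step up to F#3.
Leap in, step out, metrically accented — an appoggiatura.

Appoggiatura.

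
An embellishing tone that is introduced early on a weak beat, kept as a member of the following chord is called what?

Anticipation.

Approach: ahead of the chord change (typically by step), so it is dissonant against the current harmony. Departure: none — the same pitch is restated or held and is a chord tone of the new harmony.
Dissonant first, consonant once the harmony catches up: the note simply arrives early — an anticipation. (The reverse timing, consonant first and dissonant after the change, would be a suspension or retardation.)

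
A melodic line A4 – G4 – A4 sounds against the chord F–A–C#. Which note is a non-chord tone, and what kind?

G4 is a neighbor tone.

The harmony at that moment is F augmented triad (F, A, C#); G4 is not a chord tone.
It is approached by step down from A4 and left by step up to A4.
Step away and step back to the same note — a neighbor tone (lower neighbor).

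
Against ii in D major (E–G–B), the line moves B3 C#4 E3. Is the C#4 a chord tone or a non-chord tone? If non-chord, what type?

The harmony at that moment is E minor triad (E, G, B); C#4 is not a chord tone.
It is approached by step up from B3 and left by leap down to E3.
Step in, leap out — an escape tone.

Non-chord tone — an escape tone.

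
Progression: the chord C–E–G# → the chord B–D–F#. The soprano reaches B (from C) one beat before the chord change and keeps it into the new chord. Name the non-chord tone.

B is an anticipation.

The harmony at that moment is C augmented triad (C, E, G#); B is not a chord tone.
It is approached by step down from C and then sustained as the same pitch into the next harmony.
Arriving early and becoming a chord tone when the harmony changes — an anticipation.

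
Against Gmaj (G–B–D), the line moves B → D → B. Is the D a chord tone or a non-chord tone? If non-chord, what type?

G major triad contains G, B, D; D is the fifth, so it is a chord tone.

Chord tone (the fifth of G major triad).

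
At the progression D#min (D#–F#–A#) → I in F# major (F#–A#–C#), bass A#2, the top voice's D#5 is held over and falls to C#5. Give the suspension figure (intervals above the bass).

At the second chord the bass is A#2. The suspended D#5 lies a fourth above the bass; after resolving down by step to C#5, the interval above the bass becomes a third.
Suspension figures are named by those two intervals: 4–3.

4–3 suspension.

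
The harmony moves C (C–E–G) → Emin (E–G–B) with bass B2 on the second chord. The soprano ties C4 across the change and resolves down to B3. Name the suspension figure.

9–8 suspension.

At the second chord the bass is B2. The suspended C4 lies a ninth above the bass; after resolving down by step to B3, the interval above the bass becomes an octave.
Suspension figures are named by those two intervals: 9–8.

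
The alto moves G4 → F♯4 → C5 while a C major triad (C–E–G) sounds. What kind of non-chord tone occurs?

The harmony at that moment is C major triad (C, E, G); F♯4 is not a chord tone.
It is approached by step down from G4 and left by leap up to C5.
Step in, leap out — an escape tone.

F♯4 is an escape tone.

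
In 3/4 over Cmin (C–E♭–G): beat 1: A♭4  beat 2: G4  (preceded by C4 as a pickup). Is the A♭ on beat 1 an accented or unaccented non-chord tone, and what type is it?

The harmony at that moment is C minor triad (C, E♭, G); A♭4 is not a chord tone.
It is approached by leap up from C4 and left by step down to G4.
Leap in, step out — an appoggiatura.
It falls on the downbeat, so it is accented.

Accented appoggiatura.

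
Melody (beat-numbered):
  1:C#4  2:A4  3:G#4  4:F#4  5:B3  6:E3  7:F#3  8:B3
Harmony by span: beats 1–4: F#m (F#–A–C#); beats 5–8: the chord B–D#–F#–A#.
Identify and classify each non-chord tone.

G#4 (beat 3) — passing tone; E3 (beat 6) — appoggiatura.

The harmony at that moment is F# minor triad (F#, A, C#); G#4 is not a chord tone.
It is approached by step down from A4 and left by step down to F#4.
Step in, step out in the same direction — a passing tone.
The harmony at that moment is B major seventh chord (B, D#, F#, A#); E3 is not a chord tone.
It is approached by leap down from B3 and left by step up to F#3.
Leap in, step out — an appoggiatura.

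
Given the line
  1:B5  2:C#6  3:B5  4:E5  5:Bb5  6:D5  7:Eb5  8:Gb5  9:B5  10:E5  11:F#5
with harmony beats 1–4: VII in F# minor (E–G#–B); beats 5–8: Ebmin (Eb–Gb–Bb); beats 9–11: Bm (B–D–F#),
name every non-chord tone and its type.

The harmony at that moment is E major triad (E, G#, B); C#6 is not a chord tone.
It is approached by step up from B5 and left by step down to B5.
Step away and step back to the same note — a neighbor tone (upper neighbor).
The harmony at that moment is Eb minor triad (Eb, Gb, Bb); D5 is not a chord tone.
It is approached by leap down from Bb5 and left by step up to Eb5.
Leap in, step out — an appoggiatura.
The harmony at that moment is B minor triad (B, D, F#); E5 is not a chord tone.
It is approached by leap down from B5 and left by step up to F#5.
Leap in, step out — an appoggiatura.

C#6 (beat 2) — neighbor tone; D5 (beat 6) — appoggiatura; E5 (beat 10) — appoggiatura.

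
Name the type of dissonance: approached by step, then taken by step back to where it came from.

Neighbor tone.

Approach: by step. Departure: by step in the opposite direction, back to the starting pitch.
Stepwise on both sides but reversing to return to the same chord tone — a neighbor tone. (Had it continued onward in the same direction it would be a passing tone instead.)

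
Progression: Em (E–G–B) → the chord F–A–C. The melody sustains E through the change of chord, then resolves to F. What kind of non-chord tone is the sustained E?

The harmony at that moment is F major triad (F, A, C); E is not a chord tone.
It is held over (the same pitch as the preceding E) and left by step up to F.
Held over from the previous chord and resolving up by step — a retardation.

E is a retardation.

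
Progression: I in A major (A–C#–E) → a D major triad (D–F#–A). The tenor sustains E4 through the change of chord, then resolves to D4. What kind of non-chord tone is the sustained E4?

The harmony at that moment is D major triad (D, F#, A); E4 is not a chord tone.
It is held over (the same pitch as the preceding E4) and left by step down to D4.
Held over from the previous chord and resolving down by step — a suspension.

E4 is a suspension.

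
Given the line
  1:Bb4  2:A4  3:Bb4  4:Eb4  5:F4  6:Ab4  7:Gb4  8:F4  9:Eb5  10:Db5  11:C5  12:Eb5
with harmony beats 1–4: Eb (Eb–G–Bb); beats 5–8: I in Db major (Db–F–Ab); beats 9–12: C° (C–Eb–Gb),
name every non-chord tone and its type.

The harmony at that moment is Eb major triad (Eb, G, Bb); A4 is not a chord tone.
It is approached by step down from Bb4 and left by step up to Bb4.
Step away and step back to the same note — a neighbor tone (lower neighbor).
The harmony at that moment is Db major triad (Db, F, Ab); Gb4 is not a chord tone.
It is approached by step down from Ab4 and left by step down to F4.
Step in, step out in the same direction — a passing tone.
The harmony at that moment is C diminished triad (C, Eb, Gb); Db5 is not a chord tone.
It is approached by step down from Eb5 and left by step down to C5.
Step in, step out in the same direction — a passing tone.

A4 (beat 2) — neighbor tone; Gb4 (beat 7) — passing tone; Db5 (beat 10) — passing tone.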